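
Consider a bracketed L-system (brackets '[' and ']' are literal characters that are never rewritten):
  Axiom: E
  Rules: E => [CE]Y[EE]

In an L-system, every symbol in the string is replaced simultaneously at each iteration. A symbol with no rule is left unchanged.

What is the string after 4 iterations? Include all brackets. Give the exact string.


Answer: [C[C[C[CE]Y[EE]]Y[[CE]Y[EE][CE]Y[EE]]]Y[[C[CE]Y[EE]]Y[[CE]Y[EE][CE]Y[EE]][C[CE]Y[EE]]Y[[CE]Y[EE][CE]Y[EE]]]]Y[[C[C[CE]Y[EE]]Y[[CE]Y[EE][CE]Y[EE]]]Y[[C[CE]Y[EE]]Y[[CE]Y[EE][CE]Y[EE]][C[CE]Y[EE]]Y[[CE]Y[EE][CE]Y[EE]]][C[C[CE]Y[EE]]Y[[CE]Y[EE][CE]Y[EE]]]Y[[C[CE]Y[EE]]Y[[CE]Y[EE][CE]Y[EE]][C[CE]Y[EE]]Y[[CE]Y[EE][CE]Y[EE]]]]

Derivation:
Step 0: E
Step 1: [CE]Y[EE]
Step 2: [C[CE]Y[EE]]Y[[CE]Y[EE][CE]Y[EE]]
Step 3: [C[C[CE]Y[EE]]Y[[CE]Y[EE][CE]Y[EE]]]Y[[C[CE]Y[EE]]Y[[CE]Y[EE][CE]Y[EE]][C[CE]Y[EE]]Y[[CE]Y[EE][CE]Y[EE]]]
Step 4: [C[C[C[CE]Y[EE]]Y[[CE]Y[EE][CE]Y[EE]]]Y[[C[CE]Y[EE]]Y[[CE]Y[EE][CE]Y[EE]][C[CE]Y[EE]]Y[[CE]Y[EE][CE]Y[EE]]]]Y[[C[C[CE]Y[EE]]Y[[CE]Y[EE][CE]Y[EE]]]Y[[C[CE]Y[EE]]Y[[CE]Y[EE][CE]Y[EE]][C[CE]Y[EE]]Y[[CE]Y[EE][CE]Y[EE]]][C[C[CE]Y[EE]]Y[[CE]Y[EE][CE]Y[EE]]]Y[[C[CE]Y[EE]]Y[[CE]Y[EE][CE]Y[EE]][C[CE]Y[EE]]Y[[CE]Y[EE][CE]Y[EE]]]]


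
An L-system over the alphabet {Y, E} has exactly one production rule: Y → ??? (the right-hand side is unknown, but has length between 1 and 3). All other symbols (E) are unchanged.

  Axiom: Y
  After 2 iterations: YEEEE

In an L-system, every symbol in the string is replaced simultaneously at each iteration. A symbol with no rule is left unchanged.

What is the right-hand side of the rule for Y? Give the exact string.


Answer: YEE

Derivation:
Trying Y → YEE:
  Step 0: Y
  Step 1: YEE
  Step 2: YEEEE
Matches the given result.


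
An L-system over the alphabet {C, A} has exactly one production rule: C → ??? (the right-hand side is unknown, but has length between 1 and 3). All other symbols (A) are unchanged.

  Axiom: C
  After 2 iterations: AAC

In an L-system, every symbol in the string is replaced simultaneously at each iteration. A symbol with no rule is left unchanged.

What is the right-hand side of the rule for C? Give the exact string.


Answer: AC

Derivation:
Trying C → AC:
  Step 0: C
  Step 1: AC
  Step 2: AAC
Matches the given result.


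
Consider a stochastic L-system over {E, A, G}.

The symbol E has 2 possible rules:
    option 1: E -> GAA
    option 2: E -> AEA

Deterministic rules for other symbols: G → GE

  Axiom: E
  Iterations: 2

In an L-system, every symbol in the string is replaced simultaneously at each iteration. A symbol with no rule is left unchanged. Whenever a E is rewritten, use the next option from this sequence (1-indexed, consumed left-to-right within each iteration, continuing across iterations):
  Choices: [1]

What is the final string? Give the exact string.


Answer: GEAA

Derivation:
Step 0: E
Step 1: GAA  (used choices [1])
Step 2: GEAA  (used choices [])


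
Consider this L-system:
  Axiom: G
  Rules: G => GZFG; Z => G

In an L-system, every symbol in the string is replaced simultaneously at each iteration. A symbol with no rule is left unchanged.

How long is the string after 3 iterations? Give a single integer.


Step 0: length = 1
Step 1: length = 4
Step 2: length = 10
Step 3: length = 25

Answer: 25


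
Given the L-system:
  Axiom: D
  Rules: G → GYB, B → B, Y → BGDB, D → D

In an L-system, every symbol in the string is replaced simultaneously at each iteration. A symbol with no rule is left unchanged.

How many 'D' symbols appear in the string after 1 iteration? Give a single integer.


Answer: 1

Derivation:
Step 0: D  (1 'D')
Step 1: D  (1 'D')


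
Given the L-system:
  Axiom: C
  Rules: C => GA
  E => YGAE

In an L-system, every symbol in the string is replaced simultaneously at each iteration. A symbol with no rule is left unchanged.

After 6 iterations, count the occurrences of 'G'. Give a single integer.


Answer: 1

Derivation:
Step 0: C  (0 'G')
Step 1: GA  (1 'G')
Step 2: GA  (1 'G')
Step 3: GA  (1 'G')
Step 4: GA  (1 'G')
Step 5: GA  (1 'G')
Step 6: GA  (1 'G')


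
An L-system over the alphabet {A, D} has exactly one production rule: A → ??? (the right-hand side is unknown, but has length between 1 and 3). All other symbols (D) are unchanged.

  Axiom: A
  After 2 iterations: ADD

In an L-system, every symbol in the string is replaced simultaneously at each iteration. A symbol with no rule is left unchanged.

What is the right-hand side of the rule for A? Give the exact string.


Answer: AD

Derivation:
Trying A → AD:
  Step 0: A
  Step 1: AD
  Step 2: ADD
Matches the given result.


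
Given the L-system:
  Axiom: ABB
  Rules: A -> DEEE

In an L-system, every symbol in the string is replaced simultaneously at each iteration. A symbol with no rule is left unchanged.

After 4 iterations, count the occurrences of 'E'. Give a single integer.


Answer: 3

Derivation:
Step 0: ABB  (0 'E')
Step 1: DEEEBB  (3 'E')
Step 2: DEEEBB  (3 'E')
Step 3: DEEEBB  (3 'E')
Step 4: DEEEBB  (3 'E')


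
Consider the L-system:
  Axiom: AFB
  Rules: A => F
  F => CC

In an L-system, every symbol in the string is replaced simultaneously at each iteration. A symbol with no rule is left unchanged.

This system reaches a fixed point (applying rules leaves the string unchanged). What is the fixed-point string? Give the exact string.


Step 0: AFB
Step 1: FCCB
Step 2: CCCCB
Step 3: CCCCB  (unchanged — fixed point at step 2)

Answer: CCCCB


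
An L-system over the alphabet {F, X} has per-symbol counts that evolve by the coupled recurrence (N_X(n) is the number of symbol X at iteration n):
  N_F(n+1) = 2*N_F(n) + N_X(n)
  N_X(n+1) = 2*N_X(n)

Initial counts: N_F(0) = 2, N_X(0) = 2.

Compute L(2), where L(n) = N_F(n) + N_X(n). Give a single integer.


Step 0: N_F=2, N_X=2, L=4
Step 1: N_F=6, N_X=4, L=10
Step 2: N_F=16, N_X=8, L=24

Answer: 24


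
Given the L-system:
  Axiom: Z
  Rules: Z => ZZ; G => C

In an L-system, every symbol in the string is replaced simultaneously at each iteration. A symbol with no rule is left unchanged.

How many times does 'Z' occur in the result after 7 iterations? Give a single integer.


Step 0: Z  (1 'Z')
Step 1: ZZ  (2 'Z')
Step 2: ZZZZ  (4 'Z')
Step 3: ZZZZZZZZ  (8 'Z')
Step 4: ZZZZZZZZZZZZZZZZ  (16 'Z')
Step 5: ZZZZZZZZZZZZZZZZZZZZZZZZZZZZZZZZ  (32 'Z')
Step 6: ZZZZZZZZZZZZZZZZZZZZZZZZZZZZZZZZZZZZZZZZZZZZZZZZZZZZZZZZZZZZZZZZ  (64 'Z')
Step 7: ZZZZZZZZZZZZZZZZZZZZZZZZZZZZZZZZZZZZZZZZZZZZZZZZZZZZZZZZZZZZZZZZZZZZZZZZZZZZZZZZZZZZZZZZZZZZZZZZZZZZZZZZZZZZZZZZZZZZZZZZZZZZZZZZ  (128 'Z')

Answer: 128


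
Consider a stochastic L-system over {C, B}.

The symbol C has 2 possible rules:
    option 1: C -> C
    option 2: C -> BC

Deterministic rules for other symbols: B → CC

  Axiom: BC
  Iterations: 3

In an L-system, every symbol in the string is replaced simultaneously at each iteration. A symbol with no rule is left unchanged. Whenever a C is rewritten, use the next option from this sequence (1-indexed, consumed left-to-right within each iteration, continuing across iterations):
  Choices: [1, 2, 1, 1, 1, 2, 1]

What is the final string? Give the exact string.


Step 0: BC
Step 1: CCC  (used choices [1])
Step 2: BCCC  (used choices [2, 1, 1])
Step 3: CCCBCC  (used choices [1, 2, 1])

Answer: CCCBCC


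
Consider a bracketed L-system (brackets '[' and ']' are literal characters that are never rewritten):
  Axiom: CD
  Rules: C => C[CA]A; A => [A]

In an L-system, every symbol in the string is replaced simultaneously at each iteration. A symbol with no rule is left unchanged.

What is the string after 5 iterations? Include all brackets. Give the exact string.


Step 0: CD
Step 1: C[CA]AD
Step 2: C[CA]A[C[CA]A[A]][A]D
Step 3: C[CA]A[C[CA]A[A]][A][C[CA]A[C[CA]A[A]][A][[A]]][[A]]D
Step 4: C[CA]A[C[CA]A[A]][A][C[CA]A[C[CA]A[A]][A][[A]]][[A]][C[CA]A[C[CA]A[A]][A][C[CA]A[C[CA]A[A]][A][[A]]][[A]][[[A]]]][[[A]]]D
Step 5: C[CA]A[C[CA]A[A]][A][C[CA]A[C[CA]A[A]][A][[A]]][[A]][C[CA]A[C[CA]A[A]][A][C[CA]A[C[CA]A[A]][A][[A]]][[A]][[[A]]]][[[A]]][C[CA]A[C[CA]A[A]][A][C[CA]A[C[CA]A[A]][A][[A]]][[A]][C[CA]A[C[CA]A[A]][A][C[CA]A[C[CA]A[A]][A][[A]]][[A]][[[A]]]][[[A]]][[[[A]]]]][[[[A]]]]D

Answer: C[CA]A[C[CA]A[A]][A][C[CA]A[C[CA]A[A]][A][[A]]][[A]][C[CA]A[C[CA]A[A]][A][C[CA]A[C[CA]A[A]][A][[A]]][[A]][[[A]]]][[[A]]][C[CA]A[C[CA]A[A]][A][C[CA]A[C[CA]A[A]][A][[A]]][[A]][C[CA]A[C[CA]A[A]][A][C[CA]A[C[CA]A[A]][A][[A]]][[A]][[[A]]]][[[A]]][[[[A]]]]][[[[A]]]]D


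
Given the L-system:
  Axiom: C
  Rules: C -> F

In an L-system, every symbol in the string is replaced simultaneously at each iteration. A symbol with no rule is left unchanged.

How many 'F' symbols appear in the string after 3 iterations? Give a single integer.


Answer: 1

Derivation:
Step 0: C  (0 'F')
Step 1: F  (1 'F')
Step 2: F  (1 'F')
Step 3: F  (1 'F')


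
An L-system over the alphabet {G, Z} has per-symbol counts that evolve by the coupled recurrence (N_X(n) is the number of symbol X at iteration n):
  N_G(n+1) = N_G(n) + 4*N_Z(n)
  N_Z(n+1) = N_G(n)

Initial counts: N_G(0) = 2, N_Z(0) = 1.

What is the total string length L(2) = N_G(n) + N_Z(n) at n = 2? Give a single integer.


Step 0: N_G=2, N_Z=1, L=3
Step 1: N_G=6, N_Z=2, L=8
Step 2: N_G=14, N_Z=6, L=20

Answer: 20


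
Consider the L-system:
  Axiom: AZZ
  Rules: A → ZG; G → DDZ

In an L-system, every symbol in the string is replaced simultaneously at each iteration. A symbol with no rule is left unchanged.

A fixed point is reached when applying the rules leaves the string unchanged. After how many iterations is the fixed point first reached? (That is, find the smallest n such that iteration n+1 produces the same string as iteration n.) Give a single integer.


Step 0: AZZ
Step 1: ZGZZ
Step 2: ZDDZZZ
Step 3: ZDDZZZ  (unchanged — fixed point at step 2)

Answer: 2


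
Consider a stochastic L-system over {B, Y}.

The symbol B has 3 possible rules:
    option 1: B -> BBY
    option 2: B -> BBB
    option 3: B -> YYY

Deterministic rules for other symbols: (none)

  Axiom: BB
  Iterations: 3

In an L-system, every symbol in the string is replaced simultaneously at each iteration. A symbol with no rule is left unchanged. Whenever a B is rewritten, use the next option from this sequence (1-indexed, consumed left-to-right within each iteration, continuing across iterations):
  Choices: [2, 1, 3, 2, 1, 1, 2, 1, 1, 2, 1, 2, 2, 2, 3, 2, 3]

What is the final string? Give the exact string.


Answer: YYYBBYBBYBBBBBYBBBYBBBBBBYYYYBBBYYYY

Derivation:
Step 0: BB
Step 1: BBBBBY  (used choices [2, 1])
Step 2: YYYBBBBBYBBYBBBY  (used choices [3, 2, 1, 1, 2])
Step 3: YYYBBYBBYBBBBBYBBBYBBBBBBYYYYBBBYYYY  (used choices [1, 1, 2, 1, 2, 2, 2, 3, 2, 3])


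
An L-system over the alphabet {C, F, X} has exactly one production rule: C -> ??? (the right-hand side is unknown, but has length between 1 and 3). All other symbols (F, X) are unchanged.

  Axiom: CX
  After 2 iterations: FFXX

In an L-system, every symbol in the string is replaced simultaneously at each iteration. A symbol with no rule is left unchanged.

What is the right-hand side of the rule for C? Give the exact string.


Trying C -> FFX:
  Step 0: CX
  Step 1: FFXX
  Step 2: FFXX
Matches the given result.

Answer: FFX


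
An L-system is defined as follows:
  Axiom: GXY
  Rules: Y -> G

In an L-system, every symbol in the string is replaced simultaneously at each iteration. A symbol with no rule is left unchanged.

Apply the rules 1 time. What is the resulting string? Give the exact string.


Answer: GXG

Derivation:
Step 0: GXY
Step 1: GXG


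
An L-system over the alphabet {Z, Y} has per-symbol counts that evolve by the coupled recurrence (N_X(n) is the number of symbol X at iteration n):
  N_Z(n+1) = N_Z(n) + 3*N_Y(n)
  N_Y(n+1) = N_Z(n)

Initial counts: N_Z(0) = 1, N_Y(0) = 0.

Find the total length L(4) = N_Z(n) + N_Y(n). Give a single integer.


Step 0: N_Z=1, N_Y=0, L=1
Step 1: N_Z=1, N_Y=1, L=2
Step 2: N_Z=4, N_Y=1, L=5
Step 3: N_Z=7, N_Y=4, L=11
Step 4: N_Z=19, N_Y=7, L=26

Answer: 26


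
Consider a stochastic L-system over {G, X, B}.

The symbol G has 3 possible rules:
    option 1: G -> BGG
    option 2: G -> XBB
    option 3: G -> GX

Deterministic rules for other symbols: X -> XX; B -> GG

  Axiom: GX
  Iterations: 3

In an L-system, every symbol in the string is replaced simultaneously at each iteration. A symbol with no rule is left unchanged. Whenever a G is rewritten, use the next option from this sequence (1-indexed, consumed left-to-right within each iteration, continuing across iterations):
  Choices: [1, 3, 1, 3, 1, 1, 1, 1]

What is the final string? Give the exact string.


Step 0: GX
Step 1: BGGXX  (used choices [1])
Step 2: GGGXBGGXXXX  (used choices [3, 1])
Step 3: GXBGGBGGXXGGBGGBGGXXXXXXXX  (used choices [3, 1, 1, 1, 1])

Answer: GXBGGBGGXXGGBGGBGGXXXXXXXX


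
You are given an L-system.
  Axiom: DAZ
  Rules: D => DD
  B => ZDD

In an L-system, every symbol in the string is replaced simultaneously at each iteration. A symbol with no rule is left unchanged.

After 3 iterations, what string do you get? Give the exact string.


Answer: DDDDDDDDAZ

Derivation:
Step 0: DAZ
Step 1: DDAZ
Step 2: DDDDAZ
Step 3: DDDDDDDDAZ


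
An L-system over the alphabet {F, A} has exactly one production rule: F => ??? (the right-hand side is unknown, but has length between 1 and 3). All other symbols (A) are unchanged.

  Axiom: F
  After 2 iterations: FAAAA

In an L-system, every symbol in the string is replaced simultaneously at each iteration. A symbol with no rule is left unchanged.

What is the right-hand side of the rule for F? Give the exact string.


Answer: FAA

Derivation:
Trying F => FAA:
  Step 0: F
  Step 1: FAA
  Step 2: FAAAA
Matches the given result.


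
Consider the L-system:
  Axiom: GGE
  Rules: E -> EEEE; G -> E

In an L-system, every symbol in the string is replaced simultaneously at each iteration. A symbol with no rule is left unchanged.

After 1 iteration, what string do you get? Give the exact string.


Step 0: GGE
Step 1: EEEEEE

Answer: EEEEEE


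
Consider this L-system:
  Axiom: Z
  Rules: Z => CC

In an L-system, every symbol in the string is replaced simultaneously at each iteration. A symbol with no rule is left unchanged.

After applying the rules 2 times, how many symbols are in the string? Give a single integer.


Answer: 2

Derivation:
Step 0: length = 1
Step 1: length = 2
Step 2: length = 2


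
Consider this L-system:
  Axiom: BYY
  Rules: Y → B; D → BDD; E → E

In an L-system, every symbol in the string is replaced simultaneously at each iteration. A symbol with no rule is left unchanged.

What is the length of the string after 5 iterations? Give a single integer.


Step 0: length = 3
Step 1: length = 3
Step 2: length = 3
Step 3: length = 3
Step 4: length = 3
Step 5: length = 3

Answer: 3


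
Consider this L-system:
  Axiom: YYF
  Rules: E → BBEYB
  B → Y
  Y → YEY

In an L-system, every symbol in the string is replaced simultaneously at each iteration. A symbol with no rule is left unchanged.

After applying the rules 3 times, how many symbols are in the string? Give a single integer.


Step 0: length = 3
Step 1: length = 7
Step 2: length = 23
Step 3: length = 67

Answer: 67


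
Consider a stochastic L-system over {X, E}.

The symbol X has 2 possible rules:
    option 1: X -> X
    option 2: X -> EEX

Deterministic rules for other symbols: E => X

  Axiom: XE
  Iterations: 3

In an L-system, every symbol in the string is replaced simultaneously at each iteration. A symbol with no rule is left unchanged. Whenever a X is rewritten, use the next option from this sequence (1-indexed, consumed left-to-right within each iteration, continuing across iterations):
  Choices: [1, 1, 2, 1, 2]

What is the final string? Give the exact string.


Step 0: XE
Step 1: XX  (used choices [1])
Step 2: XEEX  (used choices [1, 2])
Step 3: XXXEEX  (used choices [1, 2])

Answer: XXXEEX


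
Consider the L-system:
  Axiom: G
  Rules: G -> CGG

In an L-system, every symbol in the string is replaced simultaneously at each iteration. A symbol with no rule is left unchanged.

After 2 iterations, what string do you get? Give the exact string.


Step 0: G
Step 1: CGG
Step 2: CCGGCGG

Answer: CCGGCGG


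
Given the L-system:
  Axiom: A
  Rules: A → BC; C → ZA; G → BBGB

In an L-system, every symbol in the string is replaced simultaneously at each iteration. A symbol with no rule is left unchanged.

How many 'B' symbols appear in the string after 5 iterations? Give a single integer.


Step 0: A  (0 'B')
Step 1: BC  (1 'B')
Step 2: BZA  (1 'B')
Step 3: BZBC  (2 'B')
Step 4: BZBZA  (2 'B')
Step 5: BZBZBC  (3 'B')

Answer: 3


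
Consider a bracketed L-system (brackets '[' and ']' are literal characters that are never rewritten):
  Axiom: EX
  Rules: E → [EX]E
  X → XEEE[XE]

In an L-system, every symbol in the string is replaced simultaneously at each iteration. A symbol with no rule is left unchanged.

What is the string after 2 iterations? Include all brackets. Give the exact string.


Answer: [[EX]EXEEE[XE]][EX]EXEEE[XE][EX]E[EX]E[EX]E[XEEE[XE][EX]E]

Derivation:
Step 0: EX
Step 1: [EX]EXEEE[XE]
Step 2: [[EX]EXEEE[XE]][EX]EXEEE[XE][EX]E[EX]E[EX]E[XEEE[XE][EX]E]


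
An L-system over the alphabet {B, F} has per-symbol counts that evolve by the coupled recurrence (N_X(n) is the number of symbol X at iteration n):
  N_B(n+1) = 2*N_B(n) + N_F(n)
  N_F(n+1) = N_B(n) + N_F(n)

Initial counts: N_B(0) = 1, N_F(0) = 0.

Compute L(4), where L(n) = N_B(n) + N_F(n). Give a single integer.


Answer: 55

Derivation:
Step 0: N_B=1, N_F=0, L=1
Step 1: N_B=2, N_F=1, L=3
Step 2: N_B=5, N_F=3, L=8
Step 3: N_B=13, N_F=8, L=21
Step 4: N_B=34, N_F=21, L=55


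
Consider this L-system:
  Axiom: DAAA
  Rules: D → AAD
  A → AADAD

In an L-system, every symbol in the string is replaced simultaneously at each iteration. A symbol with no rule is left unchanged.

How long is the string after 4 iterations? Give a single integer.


Answer: 1364

Derivation:
Step 0: length = 4
Step 1: length = 18
Step 2: length = 76
Step 3: length = 322
Step 4: length = 1364


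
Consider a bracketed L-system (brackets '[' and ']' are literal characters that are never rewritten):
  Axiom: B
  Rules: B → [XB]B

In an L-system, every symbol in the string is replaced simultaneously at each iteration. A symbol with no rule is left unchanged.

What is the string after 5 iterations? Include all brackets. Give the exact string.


Answer: [X[X[X[X[XB]B][XB]B][X[XB]B][XB]B][X[X[XB]B][XB]B][X[XB]B][XB]B][X[X[X[XB]B][XB]B][X[XB]B][XB]B][X[X[XB]B][XB]B][X[XB]B][XB]B

Derivation:
Step 0: B
Step 1: [XB]B
Step 2: [X[XB]B][XB]B
Step 3: [X[X[XB]B][XB]B][X[XB]B][XB]B
Step 4: [X[X[X[XB]B][XB]B][X[XB]B][XB]B][X[X[XB]B][XB]B][X[XB]B][XB]B
Step 5: [X[X[X[X[XB]B][XB]B][X[XB]B][XB]B][X[X[XB]B][XB]B][X[XB]B][XB]B][X[X[X[XB]B][XB]B][X[XB]B][XB]B][X[X[XB]B][XB]B][X[XB]B][XB]B


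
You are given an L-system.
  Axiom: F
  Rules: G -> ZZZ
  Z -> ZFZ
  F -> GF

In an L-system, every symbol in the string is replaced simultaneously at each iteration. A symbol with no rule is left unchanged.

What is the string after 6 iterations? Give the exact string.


Step 0: F
Step 1: GF
Step 2: ZZZGF
Step 3: ZFZZFZZFZZZZGF
Step 4: ZFZGFZFZZFZGFZFZZFZGFZFZZFZZFZZFZZZZGF
Step 5: ZFZGFZFZZZZGFZFZGFZFZZFZGFZFZZZZGFZFZGFZFZZFZGFZFZZZZGFZFZGFZFZZFZGFZFZZFZGFZFZZFZGFZFZZFZZFZZFZZZZGF
Step 6: ZFZGFZFZZZZGFZFZGFZFZZFZZFZZFZZZZGFZFZGFZFZZZZGFZFZGFZFZZFZGFZFZZZZGFZFZGFZFZZFZZFZZFZZZZGFZFZGFZFZZZZGFZFZGFZFZZFZGFZFZZZZGFZFZGFZFZZFZZFZZFZZZZGFZFZGFZFZZZZGFZFZGFZFZZFZGFZFZZZZGFZFZGFZFZZFZGFZFZZZZGFZFZGFZFZZFZGFZFZZZZGFZFZGFZFZZFZGFZFZZFZGFZFZZFZGFZFZZFZZFZZFZZZZGF

Answer: ZFZGFZFZZZZGFZFZGFZFZZFZZFZZFZZZZGFZFZGFZFZZZZGFZFZGFZFZZFZGFZFZZZZGFZFZGFZFZZFZZFZZFZZZZGFZFZGFZFZZZZGFZFZGFZFZZFZGFZFZZZZGFZFZGFZFZZFZZFZZFZZZZGFZFZGFZFZZZZGFZFZGFZFZZFZGFZFZZZZGFZFZGFZFZZFZGFZFZZZZGFZFZGFZFZZFZGFZFZZZZGFZFZGFZFZZFZGFZFZZFZGFZFZZFZGFZFZZFZZFZZFZZZZGF


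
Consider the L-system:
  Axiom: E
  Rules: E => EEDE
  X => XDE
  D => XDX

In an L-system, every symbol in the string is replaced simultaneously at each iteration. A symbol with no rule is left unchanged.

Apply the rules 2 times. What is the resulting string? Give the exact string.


Step 0: E
Step 1: EEDE
Step 2: EEDEEEDEXDXEEDE

Answer: EEDEEEDEXDXEEDE


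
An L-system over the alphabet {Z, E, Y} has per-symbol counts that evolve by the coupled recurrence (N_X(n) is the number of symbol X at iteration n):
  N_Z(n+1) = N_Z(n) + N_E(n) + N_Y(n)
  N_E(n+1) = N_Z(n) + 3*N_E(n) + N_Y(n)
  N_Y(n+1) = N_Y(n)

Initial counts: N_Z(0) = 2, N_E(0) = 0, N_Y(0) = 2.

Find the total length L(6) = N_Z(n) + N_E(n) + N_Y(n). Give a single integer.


Answer: 3826

Derivation:
Step 0: N_Z=2, N_E=0, N_Y=2, L=4
Step 1: N_Z=4, N_E=4, N_Y=2, L=10
Step 2: N_Z=10, N_E=18, N_Y=2, L=30
Step 3: N_Z=30, N_E=66, N_Y=2, L=98
Step 4: N_Z=98, N_E=230, N_Y=2, L=330
Step 5: N_Z=330, N_E=790, N_Y=2, L=1122
Step 6: N_Z=1122, N_E=2702, N_Y=2, L=3826


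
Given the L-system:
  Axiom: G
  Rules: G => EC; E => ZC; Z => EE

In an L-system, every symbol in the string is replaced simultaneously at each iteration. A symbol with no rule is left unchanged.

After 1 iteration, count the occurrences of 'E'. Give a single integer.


Step 0: G  (0 'E')
Step 1: EC  (1 'E')

Answer: 1


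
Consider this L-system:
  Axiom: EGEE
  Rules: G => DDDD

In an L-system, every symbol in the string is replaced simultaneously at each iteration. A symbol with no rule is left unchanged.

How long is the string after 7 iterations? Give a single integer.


Answer: 7

Derivation:
Step 0: length = 4
Step 1: length = 7
Step 2: length = 7
Step 3: length = 7
Step 4: length = 7
Step 5: length = 7
Step 6: length = 7
Step 7: length = 7


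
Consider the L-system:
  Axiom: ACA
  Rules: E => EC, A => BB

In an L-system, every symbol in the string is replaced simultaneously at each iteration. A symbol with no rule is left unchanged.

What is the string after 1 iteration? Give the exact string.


Step 0: ACA
Step 1: BBCBB

Answer: BBCBB


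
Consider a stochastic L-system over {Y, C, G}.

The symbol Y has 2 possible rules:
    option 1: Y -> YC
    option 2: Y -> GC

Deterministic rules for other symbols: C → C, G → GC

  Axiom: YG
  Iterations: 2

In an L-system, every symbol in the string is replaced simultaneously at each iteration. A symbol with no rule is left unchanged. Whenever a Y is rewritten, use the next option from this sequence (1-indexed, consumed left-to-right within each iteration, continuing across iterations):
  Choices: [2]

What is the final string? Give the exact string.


Answer: GCCGCC

Derivation:
Step 0: YG
Step 1: GCGC  (used choices [2])
Step 2: GCCGCC  (used choices [])


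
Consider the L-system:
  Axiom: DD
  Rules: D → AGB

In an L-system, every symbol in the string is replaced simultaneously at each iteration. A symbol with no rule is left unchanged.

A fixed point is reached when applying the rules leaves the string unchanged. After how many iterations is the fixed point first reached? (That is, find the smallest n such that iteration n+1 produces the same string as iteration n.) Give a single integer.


Answer: 1

Derivation:
Step 0: DD
Step 1: AGBAGB
Step 2: AGBAGB  (unchanged — fixed point at step 1)


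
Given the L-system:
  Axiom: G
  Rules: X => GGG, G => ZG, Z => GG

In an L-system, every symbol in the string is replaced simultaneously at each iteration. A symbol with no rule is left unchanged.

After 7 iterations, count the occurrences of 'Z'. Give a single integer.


Step 0: G  (0 'Z')
Step 1: ZG  (1 'Z')
Step 2: GGZG  (1 'Z')
Step 3: ZGZGGGZG  (3 'Z')
Step 4: GGZGGGZGZGZGGGZG  (5 'Z')
Step 5: ZGZGGGZGZGZGGGZGGGZGGGZGZGZGGGZG  (11 'Z')
Step 6: GGZGGGZGZGZGGGZGGGZGGGZGZGZGGGZGZGZGGGZGZGZGGGZGGGZGGGZGZGZGGGZG  (21 'Z')
Step 7: ZGZGGGZGZGZGGGZGGGZGGGZGZGZGGGZGZGZGGGZGZGZGGGZGGGZGGGZGZGZGGGZGGGZGGGZGZGZGGGZGGGZGGGZGZGZGGGZGZGZGGGZGZGZGGGZGGGZGGGZGZGZGGGZG  (43 'Z')

Answer: 43


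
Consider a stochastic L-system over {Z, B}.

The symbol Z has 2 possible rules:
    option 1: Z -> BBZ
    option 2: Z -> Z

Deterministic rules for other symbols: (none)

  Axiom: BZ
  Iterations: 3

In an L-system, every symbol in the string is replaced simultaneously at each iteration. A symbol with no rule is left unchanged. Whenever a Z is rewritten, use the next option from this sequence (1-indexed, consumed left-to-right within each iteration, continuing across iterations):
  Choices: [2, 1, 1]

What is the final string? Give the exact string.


Step 0: BZ
Step 1: BZ  (used choices [2])
Step 2: BBBZ  (used choices [1])
Step 3: BBBBBZ  (used choices [1])

Answer: BBBBBZ


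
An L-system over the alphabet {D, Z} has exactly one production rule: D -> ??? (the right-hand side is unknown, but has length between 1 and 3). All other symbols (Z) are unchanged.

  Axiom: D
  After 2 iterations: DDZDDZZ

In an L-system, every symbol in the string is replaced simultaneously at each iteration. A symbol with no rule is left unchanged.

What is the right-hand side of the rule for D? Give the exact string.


Trying D -> DDZ:
  Step 0: D
  Step 1: DDZ
  Step 2: DDZDDZZ
Matches the given result.

Answer: DDZ


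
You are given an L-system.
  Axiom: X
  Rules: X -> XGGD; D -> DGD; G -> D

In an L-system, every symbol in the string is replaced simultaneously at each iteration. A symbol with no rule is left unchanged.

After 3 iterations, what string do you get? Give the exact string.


Answer: XGGDDDDGDDGDDGDDGDDDGD

Derivation:
Step 0: X
Step 1: XGGD
Step 2: XGGDDDDGD
Step 3: XGGDDDDGDDGDDGDDGDDDGD


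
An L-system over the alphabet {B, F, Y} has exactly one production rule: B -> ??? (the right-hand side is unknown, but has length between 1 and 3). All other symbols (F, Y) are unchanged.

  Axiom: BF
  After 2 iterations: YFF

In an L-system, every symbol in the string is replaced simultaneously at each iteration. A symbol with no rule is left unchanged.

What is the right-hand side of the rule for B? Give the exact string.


Trying B -> YF:
  Step 0: BF
  Step 1: YFF
  Step 2: YFF
Matches the given result.

Answer: YF


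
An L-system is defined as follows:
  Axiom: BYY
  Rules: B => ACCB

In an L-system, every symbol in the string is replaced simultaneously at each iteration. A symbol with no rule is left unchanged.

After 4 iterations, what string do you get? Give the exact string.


Answer: ACCACCACCACCBYY

Derivation:
Step 0: BYY
Step 1: ACCBYY
Step 2: ACCACCBYY
Step 3: ACCACCACCBYY
Step 4: ACCACCACCACCBYY


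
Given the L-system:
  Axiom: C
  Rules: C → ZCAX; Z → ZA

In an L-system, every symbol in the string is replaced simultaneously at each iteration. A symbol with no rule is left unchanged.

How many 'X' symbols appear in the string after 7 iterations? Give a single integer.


Step 0: C  (0 'X')
Step 1: ZCAX  (1 'X')
Step 2: ZAZCAXAX  (2 'X')
Step 3: ZAAZAZCAXAXAX  (3 'X')
Step 4: ZAAAZAAZAZCAXAXAXAX  (4 'X')
Step 5: ZAAAAZAAAZAAZAZCAXAXAXAXAX  (5 'X')
Step 6: ZAAAAAZAAAAZAAAZAAZAZCAXAXAXAXAXAX  (6 'X')
Step 7: ZAAAAAAZAAAAAZAAAAZAAAZAAZAZCAXAXAXAXAXAXAX  (7 'X')

Answer: 7


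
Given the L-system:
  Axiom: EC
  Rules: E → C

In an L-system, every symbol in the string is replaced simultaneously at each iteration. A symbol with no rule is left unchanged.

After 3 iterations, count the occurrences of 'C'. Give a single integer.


Step 0: EC  (1 'C')
Step 1: CC  (2 'C')
Step 2: CC  (2 'C')
Step 3: CC  (2 'C')

Answer: 2


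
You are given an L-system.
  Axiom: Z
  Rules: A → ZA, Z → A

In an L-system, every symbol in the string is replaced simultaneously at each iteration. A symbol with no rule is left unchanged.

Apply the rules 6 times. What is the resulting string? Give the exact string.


Answer: ZAAZAAZAZAAZA

Derivation:
Step 0: Z
Step 1: A
Step 2: ZA
Step 3: AZA
Step 4: ZAAZA
Step 5: AZAZAAZA
Step 6: ZAAZAAZAZAAZA


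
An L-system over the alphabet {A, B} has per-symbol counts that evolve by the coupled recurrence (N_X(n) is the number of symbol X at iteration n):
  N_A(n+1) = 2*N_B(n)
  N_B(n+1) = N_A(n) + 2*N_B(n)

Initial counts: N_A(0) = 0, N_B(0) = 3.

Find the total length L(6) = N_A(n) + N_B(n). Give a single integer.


Answer: 1704

Derivation:
Step 0: N_A=0, N_B=3, L=3
Step 1: N_A=6, N_B=6, L=12
Step 2: N_A=12, N_B=18, L=30
Step 3: N_A=36, N_B=48, L=84
Step 4: N_A=96, N_B=132, L=228
Step 5: N_A=264, N_B=360, L=624
Step 6: N_A=720, N_B=984, L=1704


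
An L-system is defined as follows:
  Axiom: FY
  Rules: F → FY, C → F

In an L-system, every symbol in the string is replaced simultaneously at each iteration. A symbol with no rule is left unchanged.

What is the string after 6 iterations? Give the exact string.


Answer: FYYYYYYY

Derivation:
Step 0: FY
Step 1: FYY
Step 2: FYYY
Step 3: FYYYY
Step 4: FYYYYY
Step 5: FYYYYYY
Step 6: FYYYYYYY


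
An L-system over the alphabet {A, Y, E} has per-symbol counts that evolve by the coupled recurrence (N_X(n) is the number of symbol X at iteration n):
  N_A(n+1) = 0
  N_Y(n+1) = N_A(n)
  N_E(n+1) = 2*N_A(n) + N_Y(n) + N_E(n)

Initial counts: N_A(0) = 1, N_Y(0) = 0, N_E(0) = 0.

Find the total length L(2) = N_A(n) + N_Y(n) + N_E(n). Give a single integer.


Answer: 3

Derivation:
Step 0: N_A=1, N_Y=0, N_E=0, L=1
Step 1: N_A=0, N_Y=1, N_E=2, L=3
Step 2: N_A=0, N_Y=0, N_E=3, L=3


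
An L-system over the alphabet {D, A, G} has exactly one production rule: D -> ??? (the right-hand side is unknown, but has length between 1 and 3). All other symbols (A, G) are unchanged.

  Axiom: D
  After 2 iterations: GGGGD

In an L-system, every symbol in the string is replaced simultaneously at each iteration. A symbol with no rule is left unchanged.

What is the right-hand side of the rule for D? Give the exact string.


Answer: GGD

Derivation:
Trying D -> GGD:
  Step 0: D
  Step 1: GGD
  Step 2: GGGGD
Matches the given result.


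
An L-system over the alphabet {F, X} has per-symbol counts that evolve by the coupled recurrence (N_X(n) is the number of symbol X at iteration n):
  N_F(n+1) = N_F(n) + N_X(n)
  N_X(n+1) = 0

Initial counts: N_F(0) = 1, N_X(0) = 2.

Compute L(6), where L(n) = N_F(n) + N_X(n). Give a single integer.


Answer: 3

Derivation:
Step 0: N_F=1, N_X=2, L=3
Step 1: N_F=3, N_X=0, L=3
Step 2: N_F=3, N_X=0, L=3
Step 3: N_F=3, N_X=0, L=3
Step 4: N_F=3, N_X=0, L=3
Step 5: N_F=3, N_X=0, L=3
Step 6: N_F=3, N_X=0, L=3


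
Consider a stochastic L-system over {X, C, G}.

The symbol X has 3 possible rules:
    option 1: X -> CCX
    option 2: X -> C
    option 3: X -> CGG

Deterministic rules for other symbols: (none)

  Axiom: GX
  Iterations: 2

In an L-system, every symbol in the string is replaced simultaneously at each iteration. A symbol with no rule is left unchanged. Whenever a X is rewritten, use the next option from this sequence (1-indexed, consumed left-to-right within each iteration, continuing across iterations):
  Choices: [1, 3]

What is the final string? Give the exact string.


Answer: GCCCGG

Derivation:
Step 0: GX
Step 1: GCCX  (used choices [1])
Step 2: GCCCGG  (used choices [3])


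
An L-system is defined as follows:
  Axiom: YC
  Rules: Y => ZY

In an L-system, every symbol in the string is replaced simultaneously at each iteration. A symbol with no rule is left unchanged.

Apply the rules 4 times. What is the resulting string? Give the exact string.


Answer: ZZZZYC

Derivation:
Step 0: YC
Step 1: ZYC
Step 2: ZZYC
Step 3: ZZZYC
Step 4: ZZZZYC


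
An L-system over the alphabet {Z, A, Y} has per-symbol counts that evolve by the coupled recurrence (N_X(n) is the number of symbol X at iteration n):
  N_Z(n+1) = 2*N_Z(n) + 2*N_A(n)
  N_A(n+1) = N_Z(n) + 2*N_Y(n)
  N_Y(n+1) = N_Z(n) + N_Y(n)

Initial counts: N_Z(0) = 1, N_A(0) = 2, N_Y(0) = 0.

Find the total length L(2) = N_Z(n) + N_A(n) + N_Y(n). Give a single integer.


Answer: 29

Derivation:
Step 0: N_Z=1, N_A=2, N_Y=0, L=3
Step 1: N_Z=6, N_A=1, N_Y=1, L=8
Step 2: N_Z=14, N_A=8, N_Y=7, L=29


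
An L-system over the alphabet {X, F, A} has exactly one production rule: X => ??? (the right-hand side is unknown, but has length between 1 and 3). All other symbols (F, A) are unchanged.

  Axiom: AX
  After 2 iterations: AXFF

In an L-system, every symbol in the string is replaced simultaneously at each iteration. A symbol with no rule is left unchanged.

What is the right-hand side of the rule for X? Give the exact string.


Trying X => XF:
  Step 0: AX
  Step 1: AXF
  Step 2: AXFF
Matches the given result.

Answer: XF


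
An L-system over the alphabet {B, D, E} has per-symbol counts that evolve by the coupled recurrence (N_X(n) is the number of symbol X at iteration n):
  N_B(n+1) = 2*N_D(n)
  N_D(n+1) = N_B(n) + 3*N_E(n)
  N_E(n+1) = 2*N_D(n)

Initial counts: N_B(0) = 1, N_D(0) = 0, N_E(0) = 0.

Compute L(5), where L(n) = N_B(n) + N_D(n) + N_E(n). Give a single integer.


Step 0: N_B=1, N_D=0, N_E=0, L=1
Step 1: N_B=0, N_D=1, N_E=0, L=1
Step 2: N_B=2, N_D=0, N_E=2, L=4
Step 3: N_B=0, N_D=8, N_E=0, L=8
Step 4: N_B=16, N_D=0, N_E=16, L=32
Step 5: N_B=0, N_D=64, N_E=0, L=64

Answer: 64


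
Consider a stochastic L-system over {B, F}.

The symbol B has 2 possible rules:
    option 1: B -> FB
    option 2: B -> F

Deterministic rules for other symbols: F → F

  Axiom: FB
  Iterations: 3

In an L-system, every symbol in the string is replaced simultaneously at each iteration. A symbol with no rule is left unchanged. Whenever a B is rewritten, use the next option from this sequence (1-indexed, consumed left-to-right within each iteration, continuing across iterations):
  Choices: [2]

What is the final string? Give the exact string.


Step 0: FB
Step 1: FF  (used choices [2])
Step 2: FF  (used choices [])
Step 3: FF  (used choices [])

Answer: FF


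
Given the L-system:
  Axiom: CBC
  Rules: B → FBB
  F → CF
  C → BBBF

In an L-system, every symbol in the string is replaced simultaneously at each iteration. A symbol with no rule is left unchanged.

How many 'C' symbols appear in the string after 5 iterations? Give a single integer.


Step 0: CBC  (2 'C')
Step 1: BBBFFBBBBBF  (0 'C')
Step 2: FBBFBBFBBCFCFFBBFBBFBBFBBFBBCF  (3 'C')
Step 3: CFFBBFBBCFFBBFBBCFFBBFBBBBBFCFBBBFCFCFFBBFBBCFFBBFBBCFFBBFBBCFFBBFBBCFFBBFBBBBBFCF  (11 'C')
Step 4: BBBFCFCFFBBFBBCFFBBFBBBBBFCFCFFBBFBBCFFBBFBBBBBFCFCFFBBFBBCFFBBFBBFBBFBBFBBCFBBBFCFFBBFBBFBBCFBBBFCFBBBFCFCFFBBFBBCFFBBFBBBBBFCFCFFBBFBBCFFBBFBBBBBFCFCFFBBFBBCFFBBFBBBBBFCFCFFBBFBBCFFBBFBBBBBFCFCFFBBFBBCFFBBFBBFBBFBBFBBCFBBBFCF  (30 'C')
Step 5: FBBFBBFBBCFBBBFCFBBBFCFCFFBBFBBCFFBBFBBBBBFCFCFFBBFBBCFFBBFBBFBBFBBFBBCFBBBFCFBBBFCFCFFBBFBBCFFBBFBBBBBFCFCFFBBFBBCFFBBFBBFBBFBBFBBCFBBBFCFBBBFCFCFFBBFBBCFFBBFBBBBBFCFCFFBBFBBCFFBBFBBCFFBBFBBCFFBBFBBCFFBBFBBBBBFCFFBBFBBFBBCFBBBFCFCFFBBFBBCFFBBFBBCFFBBFBBBBBFCFFBBFBBFBBCFBBBFCFFBBFBBFBBCFBBBFCFBBBFCFCFFBBFBBCFFBBFBBBBBFCFCFFBBFBBCFFBBFBBFBBFBBFBBCFBBBFCFBBBFCFCFFBBFBBCFFBBFBBBBBFCFCFFBBFBBCFFBBFBBFBBFBBFBBCFBBBFCFBBBFCFCFFBBFBBCFFBBFBBBBBFCFCFFBBFBBCFFBBFBBFBBFBBFBBCFBBBFCFBBBFCFCFFBBFBBCFFBBFBBBBBFCFCFFBBFBBCFFBBFBBFBBFBBFBBCFBBBFCFBBBFCFCFFBBFBBCFFBBFBBBBBFCFCFFBBFBBCFFBBFBBCFFBBFBBCFFBBFBBCFFBBFBBBBBFCFFBBFBBFBBCFBBBFCF  (82 'C')

Answer: 82


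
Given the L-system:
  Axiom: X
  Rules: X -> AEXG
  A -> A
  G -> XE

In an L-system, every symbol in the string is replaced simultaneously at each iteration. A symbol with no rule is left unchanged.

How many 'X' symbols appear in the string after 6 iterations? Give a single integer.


Step 0: X  (1 'X')
Step 1: AEXG  (1 'X')
Step 2: AEAEXGXE  (2 'X')
Step 3: AEAEAEXGXEAEXGE  (3 'X')
Step 4: AEAEAEAEXGXEAEXGEAEAEXGXEE  (5 'X')
Step 5: AEAEAEAEAEXGXEAEXGEAEAEXGXEEAEAEAEXGXEAEXGEE  (8 'X')
Step 6: AEAEAEAEAEAEXGXEAEXGEAEAEXGXEEAEAEAEXGXEAEXGEEAEAEAEAEXGXEAEXGEAEAEXGXEEE  (13 'X')

Answer: 13


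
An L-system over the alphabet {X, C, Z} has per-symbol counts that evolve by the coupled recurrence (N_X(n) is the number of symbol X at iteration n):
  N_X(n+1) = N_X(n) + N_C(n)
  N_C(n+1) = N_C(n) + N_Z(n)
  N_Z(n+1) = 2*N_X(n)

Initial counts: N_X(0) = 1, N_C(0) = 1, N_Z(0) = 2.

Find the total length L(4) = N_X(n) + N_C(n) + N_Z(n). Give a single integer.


Answer: 58

Derivation:
Step 0: N_X=1, N_C=1, N_Z=2, L=4
Step 1: N_X=2, N_C=3, N_Z=2, L=7
Step 2: N_X=5, N_C=5, N_Z=4, L=14
Step 3: N_X=10, N_C=9, N_Z=10, L=29
Step 4: N_X=19, N_C=19, N_Z=20, L=58


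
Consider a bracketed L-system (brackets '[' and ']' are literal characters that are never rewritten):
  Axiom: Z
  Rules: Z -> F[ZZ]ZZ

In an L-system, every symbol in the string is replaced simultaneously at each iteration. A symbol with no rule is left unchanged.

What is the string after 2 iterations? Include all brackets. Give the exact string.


Step 0: Z
Step 1: F[ZZ]ZZ
Step 2: F[F[ZZ]ZZF[ZZ]ZZ]F[ZZ]ZZF[ZZ]ZZ

Answer: F[F[ZZ]ZZF[ZZ]ZZ]F[ZZ]ZZF[ZZ]ZZ


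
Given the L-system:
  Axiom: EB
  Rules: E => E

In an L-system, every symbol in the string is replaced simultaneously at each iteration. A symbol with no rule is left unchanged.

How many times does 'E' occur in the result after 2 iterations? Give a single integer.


Step 0: EB  (1 'E')
Step 1: EB  (1 'E')
Step 2: EB  (1 'E')

Answer: 1


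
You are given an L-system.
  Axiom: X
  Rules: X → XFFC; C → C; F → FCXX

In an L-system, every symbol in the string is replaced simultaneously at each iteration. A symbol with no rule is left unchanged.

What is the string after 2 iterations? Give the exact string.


Answer: XFFCFCXXFCXXC

Derivation:
Step 0: X
Step 1: XFFC
Step 2: XFFCFCXXFCXXC


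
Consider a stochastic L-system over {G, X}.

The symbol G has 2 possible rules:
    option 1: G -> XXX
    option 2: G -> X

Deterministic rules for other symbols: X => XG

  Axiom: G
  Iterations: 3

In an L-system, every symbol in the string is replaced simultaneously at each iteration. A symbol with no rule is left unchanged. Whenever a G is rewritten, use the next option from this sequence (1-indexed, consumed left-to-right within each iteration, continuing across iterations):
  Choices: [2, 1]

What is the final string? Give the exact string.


Answer: XGXXX

Derivation:
Step 0: G
Step 1: X  (used choices [2])
Step 2: XG  (used choices [])
Step 3: XGXXX  (used choices [1])


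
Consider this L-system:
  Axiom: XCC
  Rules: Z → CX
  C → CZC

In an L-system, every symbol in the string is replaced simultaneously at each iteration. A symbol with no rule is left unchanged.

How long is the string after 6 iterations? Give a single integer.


Step 0: length = 3
Step 1: length = 7
Step 2: length = 17
Step 3: length = 41
Step 4: length = 99
Step 5: length = 239
Step 6: length = 577

Answer: 577


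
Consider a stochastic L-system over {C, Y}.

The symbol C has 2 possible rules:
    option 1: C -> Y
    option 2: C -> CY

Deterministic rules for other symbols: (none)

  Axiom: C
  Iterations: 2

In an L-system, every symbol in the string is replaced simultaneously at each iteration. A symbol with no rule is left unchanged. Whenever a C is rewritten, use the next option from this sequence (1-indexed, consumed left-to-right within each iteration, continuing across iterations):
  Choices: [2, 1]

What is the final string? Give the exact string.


Answer: YY

Derivation:
Step 0: C
Step 1: CY  (used choices [2])
Step 2: YY  (used choices [1])


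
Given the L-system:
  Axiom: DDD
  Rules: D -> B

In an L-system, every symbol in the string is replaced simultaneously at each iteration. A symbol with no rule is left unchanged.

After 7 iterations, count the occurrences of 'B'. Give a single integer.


Step 0: DDD  (0 'B')
Step 1: BBB  (3 'B')
Step 2: BBB  (3 'B')
Step 3: BBB  (3 'B')
Step 4: BBB  (3 'B')
Step 5: BBB  (3 'B')
Step 6: BBB  (3 'B')
Step 7: BBB  (3 'B')

Answer: 3


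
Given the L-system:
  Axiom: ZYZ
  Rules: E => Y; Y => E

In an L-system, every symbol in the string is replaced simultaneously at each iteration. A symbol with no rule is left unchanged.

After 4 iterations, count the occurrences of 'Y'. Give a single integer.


Answer: 1

Derivation:
Step 0: ZYZ  (1 'Y')
Step 1: ZEZ  (0 'Y')
Step 2: ZYZ  (1 'Y')
Step 3: ZEZ  (0 'Y')
Step 4: ZYZ  (1 'Y')
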